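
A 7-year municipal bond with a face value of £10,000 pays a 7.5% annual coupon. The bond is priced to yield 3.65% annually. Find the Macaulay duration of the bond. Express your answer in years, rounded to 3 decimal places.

5.838 years

Periodic yield y = 0.0365. Discount each cash flow and weight by its year:
  t   CF        PV=CF/(1+0.0365)^t    t·PV
  1       750.00       723.5890       723.5890
  2       750.00       698.1081     1,396.2161
  3       750.00       673.5244     2,020.5732
  4       750.00       649.8065     2,599.2259
  5       750.00       626.9238     3,134.6188
  6       750.00       604.8469     3,629.0811
  7    10,750.00     8,364.1790    58,549.2531
  Σ                 12,340.9776    72,052.5573
Price P = Σ PV = 12,340.9776.
Macaulay duration = Σ(t·PV) / P = 72,052.5573 / 12,340.9776 = 5.83848 years.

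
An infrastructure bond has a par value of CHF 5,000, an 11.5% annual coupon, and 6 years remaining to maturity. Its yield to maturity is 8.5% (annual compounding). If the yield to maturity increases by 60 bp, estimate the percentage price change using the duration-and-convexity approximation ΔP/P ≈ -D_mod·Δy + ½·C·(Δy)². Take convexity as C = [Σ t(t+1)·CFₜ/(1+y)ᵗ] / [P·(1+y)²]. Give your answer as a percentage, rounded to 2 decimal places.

-2.57%

With y = 0.085:
  t   CF        PV=CF/(1+0.085)^t    t·PV        t(t+1)·PV
  1       575.00       529.9539       529.9539       1,059.9078
  2       575.00       488.4368       976.8736       2,930.6207
  3       575.00       450.1722     1,350.5165       5,402.0659
  4       575.00       414.9052     1,659.6209       8,298.1043
  5       575.00       382.4011     1,912.0056      11,472.0336
  6     5,575.00     3,417.1689    20,503.0133     143,521.0930
  Σ                  5,683.0381    26,931.9837     172,683.8252
P = 5,683.0381; D_Mac = 4.73901 yrs; D_mod = 4.36775 yrs; C = 25.81140.
Duration effect: -4.36775 × (+0.006) = -0.026207
Convexity effect: 0.5 × 25.81140 × (0.006)² = +0.0004646
ΔP/P ≈ -0.026207 + 0.0004646 = -0.025742 = -2.5742%.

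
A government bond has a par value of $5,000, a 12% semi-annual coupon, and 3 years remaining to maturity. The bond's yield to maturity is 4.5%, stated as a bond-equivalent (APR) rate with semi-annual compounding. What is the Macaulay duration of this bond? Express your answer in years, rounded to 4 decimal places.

2.6463 years

Periodic yield y = 0.0225. Discount each cash flow and weight by its period:
  t   CF        PV=CF/(1+0.0225)^t    t·PV
  1       300.00       293.3985       293.3985
  2       300.00       286.9423       573.8847
  3       300.00       280.6282       841.8846
  4       300.00       274.4530     1,097.8120
  5       300.00       268.4137     1,342.0685
  6     5,300.00     4,637.6286    27,825.7718
  Σ                  6,041.4644    31,974.8201
Price P = Σ PV = 6,041.4644.
Macaulay duration = Σ(t·PV) / P = 31,974.8201 / 6,041.4644 = 5.29256 half-year periods.
In years: 5.29256 / 2 = 2.64628 years.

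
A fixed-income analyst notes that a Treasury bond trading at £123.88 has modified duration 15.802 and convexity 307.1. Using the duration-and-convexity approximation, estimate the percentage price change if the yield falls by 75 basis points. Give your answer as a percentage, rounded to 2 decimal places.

+12.72%

Duration effect: -D_mod·Δy = -15.802 × (-0.0075) = +0.118515
Convexity effect: ½·C·(Δy)² = 0.5 × 307.1 × (-0.0075)² = +0.0086371875
ΔP/P ≈ +0.118515 + 0.0086371875 = +0.1271521875
= +12.71521875%.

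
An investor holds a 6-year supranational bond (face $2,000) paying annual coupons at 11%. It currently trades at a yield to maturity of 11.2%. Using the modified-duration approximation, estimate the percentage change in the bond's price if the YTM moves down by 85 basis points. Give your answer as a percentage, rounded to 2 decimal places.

Periodic yield y = 0.112. Modified duration first:
  t   CF        PV=CF/(1+0.112)^t    t·PV
  1       220.00       197.8417       197.8417
  2       220.00       177.9152       355.8304
  3       220.00       159.9957       479.9871
  4       220.00       143.8810       575.5241
  5       220.00       129.3894       646.9471
  6     2,220.00     1,174.1518     7,044.9108
  Σ                  1,983.1749     9,301.0413
P = 1,983.1749; D_Mac = 4.68998 yrs; D_mod = 4.68998/(1+0.112) = 4.21760 yrs.
ΔP/P ≈ -D_mod · Δy = -4.21760 × (-0.0085) = +0.035850 = +3.5850%.

+3.58%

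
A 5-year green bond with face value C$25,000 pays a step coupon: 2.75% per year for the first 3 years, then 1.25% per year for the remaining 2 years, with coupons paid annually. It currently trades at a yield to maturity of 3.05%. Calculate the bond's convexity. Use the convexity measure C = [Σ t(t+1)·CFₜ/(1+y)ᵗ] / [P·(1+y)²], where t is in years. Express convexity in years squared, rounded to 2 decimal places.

26.36

With y = 0.0305:
  t   CF        PV=CF/(1+0.0305)^t    t·PV        t(t+1)·PV
  1       687.50       667.1519       667.1519       1,334.3037
  2       687.50       647.4060     1,294.8120       3,884.4359
  3       687.50       628.2445     1,884.7336       7,538.9343
  4       312.50       277.1137     1,108.4549       5,542.2745
  5    25,312.50    21,781.8649   108,909.3245     653,455.9469
  Σ                 24,001.7810   113,864.4768     671,755.8954
P = 24,001.7810.
Convexity = Σ t(t+1)·PV / [P·(1+y)²] = 671,755.8954 / (24,001.7810 × 1.061930) = 26.35555.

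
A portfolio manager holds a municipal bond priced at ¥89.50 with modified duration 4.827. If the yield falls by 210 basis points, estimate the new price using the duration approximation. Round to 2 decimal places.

Duration approximation: ΔP/P ≈ -D_mod · Δy = -4.827 × (-0.021) = +0.101367.
New price ≈ 89.50 × (1 + 0.101367) = 98.5723465.

¥98.57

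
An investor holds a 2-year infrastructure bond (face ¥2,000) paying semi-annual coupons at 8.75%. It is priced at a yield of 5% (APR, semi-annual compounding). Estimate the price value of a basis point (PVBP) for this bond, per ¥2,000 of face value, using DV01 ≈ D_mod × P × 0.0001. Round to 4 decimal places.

Periodic yield y = 0.025.
  t   CF        PV=CF/(1+0.025)^t    t·PV
  1        87.50        85.3659        85.3659
  2        87.50        83.2838       166.5675
  3        87.50        81.2524       243.7573
  4     2,087.50     1,891.1720     7,564.6879
  Σ                  2,141.0740     8,060.3786
P = 2,141.0740; D_Mac = 3.76464 half-year periods = 1.88232 yrs; D_mod = 1.83641 yrs.
DV01 ≈ 1.83641 × 2,141.0740 × 0.0001 = 0.393189.

¥0.3932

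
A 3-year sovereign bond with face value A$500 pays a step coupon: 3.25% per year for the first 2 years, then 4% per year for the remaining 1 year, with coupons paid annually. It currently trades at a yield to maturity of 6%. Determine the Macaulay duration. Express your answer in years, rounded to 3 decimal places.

Periodic yield y = 0.06. Discount each cash flow and weight by its year:
  t   CF        PV=CF/(1+0.06)^t    t·PV
  1        16.25        15.3302        15.3302
  2        16.25        14.4624        28.9249
  3       520.00       436.6020     1,309.8061
  Σ                    466.3947     1,354.0612
Price P = Σ PV = 466.3947.
Macaulay duration = Σ(t·PV) / P = 1,354.0612 / 466.3947 = 2.90325 years.

2.903 years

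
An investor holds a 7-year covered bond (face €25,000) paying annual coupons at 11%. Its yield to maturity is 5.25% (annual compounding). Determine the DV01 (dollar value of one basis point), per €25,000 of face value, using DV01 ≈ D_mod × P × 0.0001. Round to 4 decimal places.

€17.3086

Periodic yield y = 0.0525.
  t   CF        PV=CF/(1+0.0525)^t    t·PV
  1     2,750.00     2,612.8266     2,612.8266
  2     2,750.00     2,482.4956     4,964.9912
  3     2,750.00     2,358.6656     7,075.9969
  4     2,750.00     2,241.0125     8,964.0499
  5     2,750.00     2,129.2280    10,646.1401
  6     2,750.00     2,023.0195    12,138.1169
  7    27,750.00    19,395.8250   135,770.7747
  Σ                 33,243.0728   182,172.8963
P = 33,243.0728; D_Mac = 5.48003 yrs; D_mod = 5.20668 yrs.
DV01 ≈ 5.20668 × 33,243.0728 × 0.0001 = 17.308589.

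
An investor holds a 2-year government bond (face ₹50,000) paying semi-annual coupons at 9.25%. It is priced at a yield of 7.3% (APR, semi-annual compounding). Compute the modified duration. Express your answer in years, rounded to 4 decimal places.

1.8078 years

Periodic yield y = 0.0365. First find Macaulay duration:
  t   CF        PV=CF/(1+0.0365)^t    t·PV
  1     2,312.50     2,231.0661     2,231.0661
  2     2,312.50     2,152.4998     4,304.9997
  3     2,312.50     2,076.7003     6,230.1008
  4    52,312.50    45,324.0020   181,296.0078
  Σ                 51,784.2682   194,062.1744
P = 51,784.2682; Macaulay duration = 194,062.1744 / 51,784.2682 = 3.74751 half-year periods = 1.87376 years.
Modified duration = D_Mac / (1 + y) = 1.87376 / 1.0365 = 1.80777 years.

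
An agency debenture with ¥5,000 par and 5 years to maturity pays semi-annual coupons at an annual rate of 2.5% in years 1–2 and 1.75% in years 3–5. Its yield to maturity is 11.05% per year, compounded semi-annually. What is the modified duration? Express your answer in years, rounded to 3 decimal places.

4.435 years

Periodic yield y = 0.05525. First find Macaulay duration:
  t   CF        PV=CF/(1+0.05525)^t    t·PV
  1        62.50        59.2277        59.2277
  2        62.50        56.1267       112.2533
  3        62.50        53.1880       159.5641
  4        62.50        50.4033       201.6130
  5        43.75        33.4350       167.1750
  6        43.75        31.6844       190.1066
  7        43.75        30.0255       210.1786
  8        43.75        28.4535       227.6277
  9        43.75        26.9637       242.6735
  10    5,043.75     2,945.7775    29,457.7752
  Σ                  3,315.2853    31,028.1947
P = 3,315.2853; Macaulay duration = 31,028.1947 / 3,315.2853 = 9.35913 half-year periods = 4.67957 years.
Modified duration = D_Mac / (1 + y) = 4.67957 / 1.05525 = 4.43456 years.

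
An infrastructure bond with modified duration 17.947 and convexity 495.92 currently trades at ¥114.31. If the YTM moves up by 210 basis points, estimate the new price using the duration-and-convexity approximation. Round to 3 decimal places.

Duration effect: -D_mod·Δy = -17.947 × (+0.021) = -0.376887
Convexity effect: ½·C·(Δy)² = 0.5 × 495.92 × (0.021)² = +0.10935036
ΔP/P ≈ -0.376887 + 0.10935036 = -0.26753664
New price ≈ 114.31 × (1 - 0.26753664) = 83.7278866816.

¥83.728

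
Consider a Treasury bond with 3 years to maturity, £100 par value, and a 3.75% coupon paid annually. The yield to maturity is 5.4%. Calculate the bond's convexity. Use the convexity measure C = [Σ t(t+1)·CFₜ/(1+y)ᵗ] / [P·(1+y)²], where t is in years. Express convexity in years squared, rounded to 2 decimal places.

10.28

With y = 0.054:
  t   CF        PV=CF/(1+0.054)^t    t·PV        t(t+1)·PV
  1         3.75         3.5579         3.5579           7.1157
  2         3.75         3.3756         6.7512          20.2536
  3       103.75        88.6066       265.8199       1,063.2797
  Σ                     95.5401       276.1290       1,090.6490
P = 95.5401.
Convexity = Σ t(t+1)·PV / [P·(1+y)²] = 1,090.6490 / (95.5401 × 1.110916) = 10.27586.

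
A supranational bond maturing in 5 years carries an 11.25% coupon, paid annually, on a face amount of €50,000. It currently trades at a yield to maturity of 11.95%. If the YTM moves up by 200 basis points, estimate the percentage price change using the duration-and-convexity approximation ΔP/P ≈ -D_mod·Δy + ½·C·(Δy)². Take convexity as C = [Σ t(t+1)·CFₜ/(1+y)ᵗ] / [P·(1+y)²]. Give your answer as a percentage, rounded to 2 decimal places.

With y = 0.1195:
  t   CF        PV=CF/(1+0.1195)^t    t·PV        t(t+1)·PV
  1     5,625.00     5,024.5645     5,024.5645      10,049.1291
  2     5,625.00     4,488.2220     8,976.4440      26,929.3320
  3     5,625.00     4,009.1309    12,027.3926      48,109.5704
  4     5,625.00     3,581.1799    14,324.7195      71,623.5975
  5    55,625.00    31,633.6667   158,168.3335     949,010.0009
  Σ                 48,736.7640   198,521.4541   1,105,721.6299
P = 48,736.7640; D_Mac = 4.07334 yrs; D_mod = 3.63854 yrs; C = 18.10260.
Duration effect: -3.63854 × (+0.02) = -0.072771
Convexity effect: 0.5 × 18.10260 × (0.02)² = +0.0036205
ΔP/P ≈ -0.072771 + 0.0036205 = -0.069150 = -6.9150%.

-6.92%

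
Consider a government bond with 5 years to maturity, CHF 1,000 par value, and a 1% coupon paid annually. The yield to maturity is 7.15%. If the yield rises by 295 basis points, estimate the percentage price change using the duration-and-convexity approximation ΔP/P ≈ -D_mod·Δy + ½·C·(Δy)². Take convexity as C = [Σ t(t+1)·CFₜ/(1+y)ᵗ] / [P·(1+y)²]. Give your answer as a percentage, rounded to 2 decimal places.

-12.34%

With y = 0.0715:
  t   CF        PV=CF/(1+0.0715)^t    t·PV        t(t+1)·PV
  1        10.00         9.3327         9.3327          18.6654
  2        10.00         8.7099        17.4199          52.2597
  3        10.00         8.1287        24.3862          97.5449
  4        10.00         7.5863        30.3453         151.7264
  5     1,010.00       715.0897     3,575.4483      21,452.6897
  Σ                    748.8474     3,656.9324      21,772.8862
P = 748.8474; D_Mac = 4.88341 yrs; D_mod = 4.55755 yrs; C = 25.32435.
Duration effect: -4.55755 × (+0.0295) = -0.134448
Convexity effect: 0.5 × 25.32435 × (0.0295)² = +0.0110193
ΔP/P ≈ -0.134448 + 0.0110193 = -0.123428 = -12.3428%.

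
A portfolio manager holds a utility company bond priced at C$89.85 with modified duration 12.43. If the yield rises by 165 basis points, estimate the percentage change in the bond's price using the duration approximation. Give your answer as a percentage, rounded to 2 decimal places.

-20.51%

Duration approximation: ΔP/P ≈ -D_mod · Δy = -12.43 × (+0.0165) = -0.205095.
As a percentage: -20.5095%.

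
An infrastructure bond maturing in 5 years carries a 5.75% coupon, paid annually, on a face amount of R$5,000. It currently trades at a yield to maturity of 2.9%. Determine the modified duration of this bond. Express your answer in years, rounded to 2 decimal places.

Periodic yield y = 0.029. First find Macaulay duration:
  t   CF        PV=CF/(1+0.029)^t    t·PV
  1       287.50       279.3975       279.3975
  2       287.50       271.5233       543.0466
  3       287.50       263.8710       791.6131
  4       287.50       256.4344     1,025.7378
  5     5,287.50     4,583.2496    22,916.2479
  Σ                  5,654.4758    25,556.0428
P = 5,654.4758; Macaulay duration = 25,556.0428 / 5,654.4758 = 4.51961 years.
Modified duration = D_Mac / (1 + y) = 4.51961 / 1.029 = 4.39224 years.

4.39 years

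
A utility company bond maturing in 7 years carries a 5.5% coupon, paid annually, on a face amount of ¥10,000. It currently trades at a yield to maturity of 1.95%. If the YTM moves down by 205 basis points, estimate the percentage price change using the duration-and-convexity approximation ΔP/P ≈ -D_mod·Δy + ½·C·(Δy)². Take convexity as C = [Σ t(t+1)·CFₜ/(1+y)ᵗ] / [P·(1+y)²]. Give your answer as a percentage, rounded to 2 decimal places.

+13.22%

With y = 0.0195:
  t   CF        PV=CF/(1+0.0195)^t    t·PV        t(t+1)·PV
  1       550.00       539.4801       539.4801       1,078.9603
  2       550.00       529.1615     1,058.3230       3,174.9689
  3       550.00       519.0402     1,557.1206       6,228.4825
  4       550.00       509.1125     2,036.4500      10,182.2502
  5       550.00       499.3747     2,496.8735      14,981.2411
  6       550.00       489.8232     2,938.9389      20,572.5724
  7    10,550.00     9,215.9869    64,511.9083     516,095.2665
  Σ                 12,301.9791    75,139.0945     572,313.7419
P = 12,301.9791; D_Mac = 6.10789 yrs; D_mod = 5.99106 yrs; C = 44.75945.
Duration effect: -5.99106 × (-0.0205) = +0.122817
Convexity effect: 0.5 × 44.75945 × (-0.0205)² = +0.0094051
ΔP/P ≈ +0.122817 + 0.0094051 = +0.132222 = +13.2222%.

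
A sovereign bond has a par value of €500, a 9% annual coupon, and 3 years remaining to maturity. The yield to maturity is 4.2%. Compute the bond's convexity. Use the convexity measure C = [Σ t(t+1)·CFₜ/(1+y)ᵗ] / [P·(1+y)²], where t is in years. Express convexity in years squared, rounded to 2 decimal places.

With y = 0.042:
  t   CF        PV=CF/(1+0.042)^t    t·PV        t(t+1)·PV
  1        45.00        43.1862        43.1862          86.3724
  2        45.00        41.4455        82.8909         248.6728
  3       545.00       481.7185     1,445.1556       5,780.6223
  Σ                    566.3502     1,571.2327       6,115.6675
P = 566.3502.
Convexity = Σ t(t+1)·PV / [P·(1+y)²] = 6,115.6675 / (566.3502 × 1.085764) = 9.94543.

9.95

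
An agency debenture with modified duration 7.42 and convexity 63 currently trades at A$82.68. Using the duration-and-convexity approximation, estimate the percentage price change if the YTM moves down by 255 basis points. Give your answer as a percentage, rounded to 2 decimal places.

Duration effect: -D_mod·Δy = -7.42 × (-0.0255) = +0.189210
Convexity effect: ½·C·(Δy)² = 0.5 × 63 × (-0.0255)² = +0.020482875
ΔP/P ≈ +0.189210 + 0.020482875 = +0.209692875
= +20.9692875%.

+20.97%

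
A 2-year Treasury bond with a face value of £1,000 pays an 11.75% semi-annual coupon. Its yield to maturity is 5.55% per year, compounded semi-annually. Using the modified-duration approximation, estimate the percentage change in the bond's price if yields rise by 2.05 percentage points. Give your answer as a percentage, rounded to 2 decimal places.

Periodic yield y = 0.02775. Modified duration first:
  t   CF        PV=CF/(1+0.02775)^t    t·PV
  1        58.75        57.1637        57.1637
  2        58.75        55.6202       111.2405
  3        58.75        54.1185       162.3554
  4     1,058.75       948.9503     3,795.8013
  Σ                  1,115.8527     4,126.5609
P = 1,115.8527; D_Mac = 3.69812 half-year periods = 1.84906 yrs; D_mod = 1.84906/(1+0.02775) = 1.79914 yrs.
ΔP/P ≈ -D_mod · Δy = -1.79914 × (+0.0205) = -0.036882 = -3.6882%.

-3.69%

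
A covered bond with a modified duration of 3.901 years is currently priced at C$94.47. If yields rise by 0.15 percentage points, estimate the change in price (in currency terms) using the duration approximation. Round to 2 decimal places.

-C$0.55

Duration approximation: ΔP/P ≈ -D_mod · Δy = -3.901 × (+0.0015) = -0.0058515.
ΔP ≈ 94.47 × (-0.0058515) = -0.552791205.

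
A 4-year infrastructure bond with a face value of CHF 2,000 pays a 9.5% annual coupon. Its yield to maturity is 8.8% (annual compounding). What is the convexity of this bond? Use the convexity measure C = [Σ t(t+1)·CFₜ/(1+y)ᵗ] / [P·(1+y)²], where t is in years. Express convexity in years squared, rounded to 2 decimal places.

14.18

With y = 0.088:
  t   CF        PV=CF/(1+0.088)^t    t·PV        t(t+1)·PV
  1       190.00       174.6324       174.6324         349.2647
  2       190.00       160.5077       321.0154         963.0461
  3       190.00       147.5254       442.5763       1,770.3053
  4     2,190.00     1,562.8904     6,251.5617      31,257.8087
  Σ                  2,045.5559     7,189.7858      34,340.4247
P = 2,045.5559.
Convexity = Σ t(t+1)·PV / [P·(1+y)²] = 34,340.4247 / (2,045.5559 × 1.183744) = 14.18197.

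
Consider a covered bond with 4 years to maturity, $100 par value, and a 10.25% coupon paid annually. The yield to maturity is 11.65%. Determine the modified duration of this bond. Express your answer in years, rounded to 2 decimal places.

3.10 years

Periodic yield y = 0.1165. First find Macaulay duration:
  t   CF        PV=CF/(1+0.1165)^t    t·PV
  1        10.25         9.1805         9.1805
  2        10.25         8.2225        16.4451
  3        10.25         7.3646        22.0937
  4       110.25        70.9486       283.7943
  Σ                     95.7162       331.5136
P = 95.7162; Macaulay duration = 331.5136 / 95.7162 = 3.46351 years.
Modified duration = D_Mac / (1 + y) = 3.46351 / 1.1165 = 3.10211 years.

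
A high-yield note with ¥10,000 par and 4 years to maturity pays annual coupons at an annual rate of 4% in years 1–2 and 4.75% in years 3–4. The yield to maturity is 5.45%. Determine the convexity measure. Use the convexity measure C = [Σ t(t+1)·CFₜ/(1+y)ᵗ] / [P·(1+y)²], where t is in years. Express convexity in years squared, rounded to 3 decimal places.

16.573

With y = 0.0545:
  t   CF        PV=CF/(1+0.0545)^t    t·PV        t(t+1)·PV
  1       400.00       379.3267       379.3267         758.6534
  2       400.00       359.7219       719.4437       2,158.3311
  3       475.00       405.0922     1,215.2765       4,861.1061
  4    10,475.00     8,471.6440    33,886.5758     169,432.8792
  Σ                  9,615.7847    36,200.6228     177,210.9699
P = 9,615.7847.
Convexity = Σ t(t+1)·PV / [P·(1+y)²] = 177,210.9699 / (9,615.7847 × 1.111970) = 16.57344.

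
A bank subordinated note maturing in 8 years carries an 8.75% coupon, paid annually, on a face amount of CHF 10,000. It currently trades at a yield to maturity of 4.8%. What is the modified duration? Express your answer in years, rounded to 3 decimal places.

6.013 years

Periodic yield y = 0.048. First find Macaulay duration:
  t   CF        PV=CF/(1+0.048)^t    t·PV
  1       875.00       834.9237       834.9237
  2       875.00       796.6829     1,593.3658
  3       875.00       760.1936     2,280.5808
  4       875.00       725.3756     2,901.5023
  5       875.00       692.1523     3,460.7613
  6       875.00       660.4506     3,962.7038
  7       875.00       630.2010     4,411.4069
  8    10,875.00     7,473.7575    59,790.0603
  Σ                 12,573.7371    79,235.3047
P = 12,573.7371; Macaulay duration = 79,235.3047 / 12,573.7371 = 6.30165 years.
Modified duration = D_Mac / (1 + y) = 6.30165 / 1.048 = 6.01303 years.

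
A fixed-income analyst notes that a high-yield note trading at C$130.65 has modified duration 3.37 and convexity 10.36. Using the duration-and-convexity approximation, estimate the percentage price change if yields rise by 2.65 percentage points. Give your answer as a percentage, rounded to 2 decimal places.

Duration effect: -D_mod·Δy = -3.37 × (+0.0265) = -0.089305
Convexity effect: ½·C·(Δy)² = 0.5 × 10.36 × (0.0265)² = +0.003637655
ΔP/P ≈ -0.089305 + 0.003637655 = -0.085667345
= -8.5667345%.

-8.57%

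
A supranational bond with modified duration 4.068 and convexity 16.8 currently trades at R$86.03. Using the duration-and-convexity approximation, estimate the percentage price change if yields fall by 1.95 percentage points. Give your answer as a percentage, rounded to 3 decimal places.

+8.252%

Duration effect: -D_mod·Δy = -4.068 × (-0.0195) = +0.079326
Convexity effect: ½·C·(Δy)² = 0.5 × 16.8 × (-0.0195)² = +0.0031941
ΔP/P ≈ +0.079326 + 0.0031941 = +0.0825201
= +8.25201%.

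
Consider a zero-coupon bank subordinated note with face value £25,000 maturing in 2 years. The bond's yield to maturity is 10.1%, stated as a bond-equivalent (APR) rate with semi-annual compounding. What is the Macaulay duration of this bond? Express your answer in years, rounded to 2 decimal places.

2.00 years

A zero-coupon bond has a single cash flow at maturity, so its Macaulay duration equals its maturity: 2 years.
(Equivalently: 4 semi-annual periods ÷ 2 = 2 years.)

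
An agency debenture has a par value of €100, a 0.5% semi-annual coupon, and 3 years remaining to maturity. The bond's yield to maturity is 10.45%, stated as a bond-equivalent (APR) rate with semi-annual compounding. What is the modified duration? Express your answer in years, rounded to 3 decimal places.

Periodic yield y = 0.05225. First find Macaulay duration:
  t   CF        PV=CF/(1+0.05225)^t    t·PV
  1         0.25         0.2376         0.2376
  2         0.25         0.2258         0.4516
  3         0.25         0.2146         0.6437
  4         0.25         0.2039         0.8157
  5         0.25         0.1938         0.9690
  6       100.25        73.8534       443.1207
  Σ                     74.9291       446.2383
P = 74.9291; Macaulay duration = 446.2383 / 74.9291 = 5.95547 half-year periods = 2.97774 years.
Modified duration = D_Mac / (1 + y) = 2.97774 / 1.05225 = 2.82987 years.

2.830 years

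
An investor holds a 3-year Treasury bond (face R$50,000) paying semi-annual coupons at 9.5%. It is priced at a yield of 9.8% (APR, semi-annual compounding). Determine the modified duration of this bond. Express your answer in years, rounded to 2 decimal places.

2.55 years

Periodic yield y = 0.049. First find Macaulay duration:
  t   CF        PV=CF/(1+0.049)^t    t·PV
  1     2,375.00     2,264.0610     2,264.0610
  2     2,375.00     2,158.3041     4,316.6082
  3     2,375.00     2,057.4872     6,172.4617
  4     2,375.00     1,961.3796     7,845.5185
  5     2,375.00     1,869.7613     9,348.8066
  6    52,375.00    39,307.1093   235,842.6560
  Σ                 49,618.1027   265,790.1121
P = 49,618.1027; Macaulay duration = 265,790.1121 / 49,618.1027 = 5.35672 half-year periods = 2.67836 years.
Modified duration = D_Mac / (1 + y) = 2.67836 / 1.049 = 2.55325 years.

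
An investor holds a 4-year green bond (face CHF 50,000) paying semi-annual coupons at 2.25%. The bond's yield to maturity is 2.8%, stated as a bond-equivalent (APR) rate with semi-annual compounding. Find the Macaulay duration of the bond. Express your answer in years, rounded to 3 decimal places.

Periodic yield y = 0.014. Discount each cash flow and weight by its period:
  t   CF        PV=CF/(1+0.014)^t    t·PV
  1       562.50       554.7337       554.7337
  2       562.50       547.0747     1,094.1494
  3       562.50       539.5214     1,618.5641
  4       562.50       532.0724     2,128.2895
  5       562.50       524.7262     2,623.6310
  6       562.50       517.4815     3,104.8888
  7       562.50       510.3367     3,572.3572
  8    50,562.50    45,240.2399   361,921.9190
  Σ                 48,966.1864   376,618.5327
Price P = Σ PV = 48,966.1864.
Macaulay duration = Σ(t·PV) / P = 376,618.5327 / 48,966.1864 = 7.69140 half-year periods.
In years: 7.69140 / 2 = 3.84570 years.

3.846 years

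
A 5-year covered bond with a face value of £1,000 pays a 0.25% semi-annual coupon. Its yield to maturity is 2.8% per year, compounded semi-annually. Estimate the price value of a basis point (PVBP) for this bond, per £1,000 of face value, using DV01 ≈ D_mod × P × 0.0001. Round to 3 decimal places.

£0.432

Periodic yield y = 0.014.
  t   CF        PV=CF/(1+0.014)^t    t·PV
  1         1.25         1.2327         1.2327
  2         1.25         1.2157         2.4314
  3         1.25         1.1989         3.5968
  4         1.25         1.1824         4.7295
  5         1.25         1.1661         5.8303
  6         1.25         1.1500         6.8998
  7         1.25         1.1341         7.9386
  8         1.25         1.1184         8.9474
  9         1.25         1.1030         9.9268
  10    1,001.25       871.2905     8,712.9050
  Σ                    881.7918     8,764.4384
P = 881.7918; D_Mac = 9.93935 half-year periods = 4.96968 yrs; D_mod = 4.90106 yrs.
DV01 ≈ 4.90106 × 881.7918 × 0.0001 = 0.432172.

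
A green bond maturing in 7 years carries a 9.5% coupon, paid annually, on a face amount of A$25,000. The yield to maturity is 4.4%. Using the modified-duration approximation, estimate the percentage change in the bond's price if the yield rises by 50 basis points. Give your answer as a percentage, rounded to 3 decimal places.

-2.697%

Periodic yield y = 0.044. Modified duration first:
  t   CF        PV=CF/(1+0.044)^t    t·PV
  1     2,375.00     2,274.9042     2,274.9042
  2     2,375.00     2,179.0270     4,358.0541
  3     2,375.00     2,087.1906     6,261.5719
  4     2,375.00     1,999.2247     7,996.8990
  5     2,375.00     1,914.9662     9,574.8312
  6     2,375.00     1,834.2588    11,005.5531
  7    27,375.00    20,251.1941   141,758.3590
  Σ                 32,540.7658   183,230.1724
P = 32,540.7658; D_Mac = 5.63079 yrs; D_mod = 5.63079/(1+0.044) = 5.39348 yrs.
ΔP/P ≈ -D_mod · Δy = -5.39348 × (+0.005) = -0.026967 = -2.6967%.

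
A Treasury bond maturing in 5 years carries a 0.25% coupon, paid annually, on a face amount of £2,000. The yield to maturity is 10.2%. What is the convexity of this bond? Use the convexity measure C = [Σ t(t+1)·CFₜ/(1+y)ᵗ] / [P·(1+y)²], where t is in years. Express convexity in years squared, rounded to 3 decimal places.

24.488

With y = 0.102:
  t   CF        PV=CF/(1+0.102)^t    t·PV        t(t+1)·PV
  1         5.00         4.5372         4.5372           9.0744
  2         5.00         4.1172         8.2345          24.7035
  3         5.00         3.7362        11.2085          44.8339
  4         5.00         3.3903        13.5614          67.8069
  5     2,005.00     1,233.6910     6,168.4551      37,010.7307
  Σ                  1,249.4720     6,205.9967      37,157.1493
P = 1,249.4720.
Convexity = Σ t(t+1)·PV / [P·(1+y)²] = 37,157.1493 / (1,249.4720 × 1.214404) = 24.48796.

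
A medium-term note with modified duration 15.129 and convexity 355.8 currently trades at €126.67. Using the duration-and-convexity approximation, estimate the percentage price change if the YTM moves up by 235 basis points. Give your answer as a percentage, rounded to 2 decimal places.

-25.73%

Duration effect: -D_mod·Δy = -15.129 × (+0.0235) = -0.3555315
Convexity effect: ½·C·(Δy)² = 0.5 × 355.8 × (0.0235)² = +0.098245275
ΔP/P ≈ -0.3555315 + 0.098245275 = -0.257286225
= -25.7286225%.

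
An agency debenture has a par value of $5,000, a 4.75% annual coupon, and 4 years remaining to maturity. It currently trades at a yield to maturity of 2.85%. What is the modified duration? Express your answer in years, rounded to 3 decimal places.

Periodic yield y = 0.0285. First find Macaulay duration:
  t   CF        PV=CF/(1+0.0285)^t    t·PV
  1       237.50       230.9188       230.9188
  2       237.50       224.5200       449.0400
  3       237.50       218.2985       654.8955
  4     5,237.50     4,680.6574    18,722.6295
  Σ                  5,354.3947    20,057.4838
P = 5,354.3947; Macaulay duration = 20,057.4838 / 5,354.3947 = 3.74599 years.
Modified duration = D_Mac / (1 + y) = 3.74599 / 1.0285 = 3.64218 years.

3.642 years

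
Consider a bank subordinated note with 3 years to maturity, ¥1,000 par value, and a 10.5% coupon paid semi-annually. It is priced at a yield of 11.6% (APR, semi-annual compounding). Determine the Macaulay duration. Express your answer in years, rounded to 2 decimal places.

2.64 years

Periodic yield y = 0.058. Discount each cash flow and weight by its period:
  t   CF        PV=CF/(1+0.058)^t    t·PV
  1        52.50        49.6219        49.6219
  2        52.50        46.9016        93.8033
  3        52.50        44.3305       132.9914
  4        52.50        41.9003       167.6010
  5        52.50        39.6033       198.0163
  6     1,052.50       750.4264     4,502.5583
  Σ                    972.7839     5,144.5923
Price P = Σ PV = 972.7839.
Macaulay duration = Σ(t·PV) / P = 5,144.5923 / 972.7839 = 5.28853 half-year periods.
In years: 5.28853 / 2 = 2.64426 years.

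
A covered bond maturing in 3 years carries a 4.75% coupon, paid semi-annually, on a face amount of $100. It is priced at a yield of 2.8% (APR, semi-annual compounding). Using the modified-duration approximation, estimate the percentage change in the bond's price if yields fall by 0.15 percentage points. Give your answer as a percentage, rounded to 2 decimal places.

Periodic yield y = 0.014. Modified duration first:
  t   CF        PV=CF/(1+0.014)^t    t·PV
  1        2.375         2.3422         2.3422
  2        2.375         2.3099         4.6197
  3        2.375         2.2780         6.8339
  4        2.375         2.2465         8.9861
  5        2.375         2.2155        11.0776
  6      102.375        94.1816       565.0898
  Σ                    105.5737       598.9493
P = 105.5737; D_Mac = 5.67328 half-year periods = 2.83664 yrs; D_mod = 2.83664/(1+0.014) = 2.79748 yrs.
ΔP/P ≈ -D_mod · Δy = -2.79748 × (-0.0015) = +0.004196 = +0.4196%.

+0.42%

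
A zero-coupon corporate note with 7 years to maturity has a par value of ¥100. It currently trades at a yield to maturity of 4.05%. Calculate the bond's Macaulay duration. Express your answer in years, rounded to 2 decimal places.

A zero-coupon bond has a single cash flow at maturity, so its Macaulay duration equals its maturity: 7 years.

7.00 years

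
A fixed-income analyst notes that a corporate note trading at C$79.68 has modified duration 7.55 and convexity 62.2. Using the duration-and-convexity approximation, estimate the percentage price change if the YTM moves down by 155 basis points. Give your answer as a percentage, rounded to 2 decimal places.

+12.45%

Duration effect: -D_mod·Δy = -7.55 × (-0.0155) = +0.117025
Convexity effect: ½·C·(Δy)² = 0.5 × 62.2 × (-0.0155)² = +0.007471775
ΔP/P ≈ +0.117025 + 0.007471775 = +0.124496775
= +12.4496775%.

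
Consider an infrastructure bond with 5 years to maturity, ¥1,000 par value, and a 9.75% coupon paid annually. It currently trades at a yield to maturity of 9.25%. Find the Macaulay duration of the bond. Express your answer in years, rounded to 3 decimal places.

4.196 years

Periodic yield y = 0.0925. Discount each cash flow and weight by its year:
  t   CF        PV=CF/(1+0.0925)^t    t·PV
  1        97.50        89.2449        89.2449
  2        97.50        81.6887       163.3773
  3        97.50        74.7722       224.3167
  4        97.50        68.4414       273.7656
  5     1,097.50       705.1756     3,525.8782
  Σ                  1,019.3228     4,276.5826
Price P = Σ PV = 1,019.3228.
Macaulay duration = Σ(t·PV) / P = 4,276.5826 / 1,019.3228 = 4.19551 years.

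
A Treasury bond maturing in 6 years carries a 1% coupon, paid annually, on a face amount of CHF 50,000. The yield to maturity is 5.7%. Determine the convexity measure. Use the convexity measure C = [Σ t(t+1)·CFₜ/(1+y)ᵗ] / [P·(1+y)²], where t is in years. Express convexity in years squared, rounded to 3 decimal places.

36.166

With y = 0.057:
  t   CF        PV=CF/(1+0.057)^t    t·PV        t(t+1)·PV
  1       500.00       473.0369       473.0369         946.0738
  2       500.00       447.5278       895.0556       2,685.1669
  3       500.00       423.3943     1,270.1830       5,080.7320
  4       500.00       400.5623     1,602.2491       8,011.2457
  5       500.00       378.9615     1,894.8074      11,368.8444
  6    50,500.00    36,211.0780   217,266.4682   1,520,865.2773
  Σ                 38,334.5608   223,401.8002   1,548,957.3400
P = 38,334.5608.
Convexity = Σ t(t+1)·PV / [P·(1+y)²] = 1,548,957.3400 / (38,334.5608 × 1.117249) = 36.16588.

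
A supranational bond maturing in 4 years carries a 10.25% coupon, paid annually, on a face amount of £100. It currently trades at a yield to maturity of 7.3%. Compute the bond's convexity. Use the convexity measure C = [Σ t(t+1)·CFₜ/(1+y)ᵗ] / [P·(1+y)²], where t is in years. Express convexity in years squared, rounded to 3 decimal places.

With y = 0.073:
  t   CF        PV=CF/(1+0.073)^t    t·PV        t(t+1)·PV
  1        10.25         9.5527         9.5527          19.1053
  2        10.25         8.9028        17.8055          53.4165
  3        10.25         8.2971        24.8912          99.5648
  4       110.25        83.1725       332.6900       1,663.4498
  Σ                    109.9250       384.9393       1,835.5365
P = 109.9250.
Convexity = Σ t(t+1)·PV / [P·(1+y)²] = 1,835.5365 / (109.9250 × 1.151329) = 14.50331.

14.503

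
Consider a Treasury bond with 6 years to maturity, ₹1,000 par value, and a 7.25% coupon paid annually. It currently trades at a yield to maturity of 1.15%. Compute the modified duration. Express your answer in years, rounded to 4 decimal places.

Periodic yield y = 0.0115. First find Macaulay duration:
  t   CF        PV=CF/(1+0.0115)^t    t·PV
  1        72.50        71.6757        71.6757
  2        72.50        70.8608       141.7217
  3        72.50        70.0552       210.1656
  4        72.50        69.2587       277.0349
  5        72.50        68.4713       342.3565
  6     1,072.50     1,001.3871     6,008.3224
  Σ                  1,351.7088     7,051.2768
P = 1,351.7088; Macaulay duration = 7,051.2768 / 1,351.7088 = 5.21656 years.
Modified duration = D_Mac / (1 + y) = 5.21656 / 1.0115 = 5.15726 years.

5.1573 years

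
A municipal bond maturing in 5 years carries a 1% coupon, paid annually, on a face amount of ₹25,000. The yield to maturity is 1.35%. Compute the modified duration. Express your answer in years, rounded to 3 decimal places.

Periodic yield y = 0.0135. First find Macaulay duration:
  t   CF        PV=CF/(1+0.0135)^t    t·PV
  1       250.00       246.6700       246.6700
  2       250.00       243.3843       486.7685
  3       250.00       240.1423       720.4270
  4       250.00       236.9436       947.7744
  5    25,250.00    23,612.5351   118,062.6757
  Σ                 24,579.6753   120,464.3157
P = 24,579.6753; Macaulay duration = 120,464.3157 / 24,579.6753 = 4.90097 years.
Modified duration = D_Mac / (1 + y) = 4.90097 / 1.0135 = 4.83569 years.

4.836 years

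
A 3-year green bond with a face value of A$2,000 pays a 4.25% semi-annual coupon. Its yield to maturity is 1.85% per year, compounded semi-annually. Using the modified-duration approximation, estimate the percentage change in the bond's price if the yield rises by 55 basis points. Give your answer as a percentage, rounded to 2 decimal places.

-1.56%

Periodic yield y = 0.00925. Modified duration first:
  t   CF        PV=CF/(1+0.00925)^t    t·PV
  1        42.50        42.1105        42.1105
  2        42.50        41.7245        83.4491
  3        42.50        41.3421       124.0263
  4        42.50        40.9632       163.8528
  5        42.50        40.5878       202.9388
  6     2,042.50     1,932.7226    11,596.3354
  Σ                  2,139.4506    12,212.7129
P = 2,139.4506; D_Mac = 5.70834 half-year periods = 2.85417 yrs; D_mod = 2.85417/(1+0.00925) = 2.82801 yrs.
ΔP/P ≈ -D_mod · Δy = -2.82801 × (+0.0055) = -0.015554 = -1.5554%.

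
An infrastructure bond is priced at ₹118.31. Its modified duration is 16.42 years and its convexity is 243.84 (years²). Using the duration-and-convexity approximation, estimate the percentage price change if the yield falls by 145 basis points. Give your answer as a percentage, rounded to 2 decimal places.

Duration effect: -D_mod·Δy = -16.42 × (-0.0145) = +0.238090
Convexity effect: ½·C·(Δy)² = 0.5 × 243.84 × (-0.0145)² = +0.02563368
ΔP/P ≈ +0.238090 + 0.02563368 = +0.26372368
= +26.372368%.

+26.37%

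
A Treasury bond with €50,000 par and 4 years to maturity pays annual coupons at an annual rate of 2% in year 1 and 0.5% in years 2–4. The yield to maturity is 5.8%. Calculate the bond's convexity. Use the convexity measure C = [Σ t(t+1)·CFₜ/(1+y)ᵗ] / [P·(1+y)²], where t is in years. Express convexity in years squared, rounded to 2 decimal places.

17.40

With y = 0.058:
  t   CF        PV=CF/(1+0.058)^t    t·PV        t(t+1)·PV
  1     1,000.00       945.1796       945.1796       1,890.3592
  2       250.00       223.3411       446.6822       1,340.0467
  3       250.00       211.0975       633.2924       2,533.1695
  4    50,250.00    40,104.5267   160,418.1068     802,090.5340
  Σ                 41,484.1449   162,443.2610     807,854.1093
P = 41,484.1449.
Convexity = Σ t(t+1)·PV / [P·(1+y)²] = 807,854.1093 / (41,484.1449 × 1.119364) = 17.39720.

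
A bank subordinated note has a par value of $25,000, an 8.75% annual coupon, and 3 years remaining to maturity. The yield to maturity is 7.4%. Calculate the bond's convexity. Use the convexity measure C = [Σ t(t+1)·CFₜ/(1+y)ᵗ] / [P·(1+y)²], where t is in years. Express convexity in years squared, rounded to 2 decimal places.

9.34

With y = 0.074:
  t   CF        PV=CF/(1+0.074)^t    t·PV        t(t+1)·PV
  1     2,187.50     2,036.7784     2,036.7784       4,073.5568
  2     2,187.50     1,896.4417     3,792.8834      11,378.6503
  3    27,187.50    21,946.0533    65,838.1600     263,352.6400
  Σ                 25,879.2734    71,667.8218     278,804.8470
P = 25,879.2734.
Convexity = Σ t(t+1)·PV / [P·(1+y)²] = 278,804.8470 / (25,879.2734 × 1.153476) = 9.33985.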